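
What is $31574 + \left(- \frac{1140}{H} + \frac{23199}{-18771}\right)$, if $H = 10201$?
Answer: $\frac{2015208424805}{63827657} \approx 31573.0$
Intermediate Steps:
$31574 + \left(- \frac{1140}{H} + \frac{23199}{-18771}\right) = 31574 + \left(- \frac{1140}{10201} + \frac{23199}{-18771}\right) = 31574 + \left(\left(-1140\right) \frac{1}{10201} + 23199 \left(- \frac{1}{18771}\right)\right) = 31574 - \frac{86017313}{63827657} = \frac{2015208424805}{63827657}$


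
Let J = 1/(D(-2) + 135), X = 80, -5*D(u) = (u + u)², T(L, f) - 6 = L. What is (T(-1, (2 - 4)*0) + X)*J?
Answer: 425/659 ≈ 0.64492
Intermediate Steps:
T(L, f) = 6 + L
D(u) = -4*u²/5 (D(u) = -(u + u)²/5 = -4*u²/5)
J = 5/659 (J = 1/(-⅘*(-2)² + 135) = 1/(-⅘*4 + 135) = 1/(-16/5 + 135) = 1/(659/5) = 5/659 ≈ 0.0075873)
(T(-1, (2 - 4)*0) + X)*J = ((6 - 1) + 80)*(5/659) = (5 + 80)*(5/659) = 85*(5/659) = 425/659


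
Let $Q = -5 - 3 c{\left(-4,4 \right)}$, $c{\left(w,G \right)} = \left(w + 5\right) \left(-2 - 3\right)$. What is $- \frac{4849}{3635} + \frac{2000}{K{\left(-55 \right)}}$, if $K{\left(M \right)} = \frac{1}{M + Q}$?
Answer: $- \frac{327154849}{3635} \approx -90001.0$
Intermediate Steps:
$c{\left(w,G \right)} = -25 - 5 w$ ($c{\left(w,G \right)} = \left(5 + w\right) \left(-5\right) = -25 - 5 w$)
$Q = 10$ ($Q = -5 - 3 \left(-25 - -20\right) = -5 - 3 \left(-25 + 20\right) = -5 - -15 = -5 + 15 = 10$)
$K{\left(M \right)} = \frac{1}{10 + M}$ ($K{\left(M \right)} = \frac{1}{M + 10} = \frac{1}{10 + M}$)
$- \frac{4849}{3635} + \frac{2000}{K{\left(-55 \right)}} = - \frac{4849}{3635} + \frac{2000}{\frac{1}{10 - 55}} = \left(-4849\right) \frac{1}{3635} + \frac{2000}{\frac{1}{-45}} = - \frac{4849}{3635} + \frac{2000}{- \frac{1}{45}} = - \frac{4849}{3635} + 2000 \left(-45\right) = - \frac{4849}{3635} - 90000 = - \frac{327154849}{3635}$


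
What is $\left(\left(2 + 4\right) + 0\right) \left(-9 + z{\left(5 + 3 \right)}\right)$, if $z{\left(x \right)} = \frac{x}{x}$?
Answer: $-48$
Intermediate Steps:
$z{\left(x \right)} = 1$
$\left(\left(2 + 4\right) + 0\right) \left(-9 + z{\left(5 + 3 \right)}\right) = \left(\left(2 + 4\right) + 0\right) \left(-9 + 1\right) = \left(6 + 0\right) \left(-8\right) = 6 \left(-8\right) = -48$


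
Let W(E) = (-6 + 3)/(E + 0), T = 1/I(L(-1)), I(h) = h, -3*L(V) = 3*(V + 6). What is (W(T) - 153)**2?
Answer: 19044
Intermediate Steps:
L(V) = -6 - V (L(V) = -(V + 6) = -(6 + V) = -(18 + 3*V)/3 = -6 - V)
T = -1/5 (T = 1/(-6 - 1*(-1)) = 1/(-6 + 1) = 1/(-5) = -1/5 ≈ -0.20000)
W(E) = -3/E
(W(T) - 153)**2 = (-3/(-1/5) - 153)**2 = (-3*(-5) - 153)**2 = (15 - 153)**2 = (-138)**2 = 19044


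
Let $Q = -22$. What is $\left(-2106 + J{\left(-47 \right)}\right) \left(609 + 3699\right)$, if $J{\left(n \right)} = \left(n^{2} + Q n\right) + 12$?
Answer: $4949892$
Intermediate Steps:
$J{\left(n \right)} = 12 + n^{2} - 22 n$ ($J{\left(n \right)} = \left(n^{2} - 22 n\right) + 12 = 12 + n^{2} - 22 n$)
$\left(-2106 + J{\left(-47 \right)}\right) \left(609 + 3699\right) = \left(-2106 + \left(12 + \left(-47\right)^{2} - -1034\right)\right) \left(609 + 3699\right) = \left(-2106 + \left(12 + 2209 + 1034\right)\right) 4308 = \left(-2106 + 3255\right) 4308 = 1149 \cdot 4308 = 4949892$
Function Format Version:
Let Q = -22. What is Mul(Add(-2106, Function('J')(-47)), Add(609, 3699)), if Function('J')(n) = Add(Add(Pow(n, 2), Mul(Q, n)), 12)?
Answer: 4949892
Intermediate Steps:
Function('J')(n) = Add(12, Pow(n, 2), Mul(-22, n)) (Function('J')(n) = Add(Add(Pow(n, 2), Mul(-22, n)), 12) = Add(12, Pow(n, 2), Mul(-22, n)))
Mul(Add(-2106, Function('J')(-47)), Add(609, 3699)) = Mul(Add(-2106, Add(12, Pow(-47, 2), Mul(-22, -47))), Add(609, 3699)) = Mul(Add(-2106, Add(12, 2209, 1034)), 4308) = Mul(Add(-2106, 3255), 4308) = Mul(1149, 4308) = 4949892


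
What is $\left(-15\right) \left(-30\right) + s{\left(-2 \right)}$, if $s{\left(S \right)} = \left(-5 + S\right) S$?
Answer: $464$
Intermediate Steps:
$s{\left(S \right)} = S \left(-5 + S\right)$
$\left(-15\right) \left(-30\right) + s{\left(-2 \right)} = \left(-15\right) \left(-30\right) - 2 \left(-5 - 2\right) = 450 - -14 = 450 + 14 = 464$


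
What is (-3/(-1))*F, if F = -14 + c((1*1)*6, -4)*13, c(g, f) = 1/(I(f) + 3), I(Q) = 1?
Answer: -129/4 ≈ -32.250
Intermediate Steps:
c(g, f) = 1/4 (c(g, f) = 1/(1 + 3) = 1/4)
F = -43/4 (F = -14 + (1/4)*13 = -14 + 13/4 = -43/4 ≈ -10.750)
(-3/(-1))*F = -3/(-1)*(-43/4) = -3*(-1)*(-43/4) = 3*(-43/4) = -129/4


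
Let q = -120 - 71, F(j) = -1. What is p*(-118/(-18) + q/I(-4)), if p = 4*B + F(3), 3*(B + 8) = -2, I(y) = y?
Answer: -209185/108 ≈ -1936.9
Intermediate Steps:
q = -191
B = -26/3 (B = -8 + (⅓)*(-2) = -8 - ⅔ = -26/3 ≈ -8.6667)
p = -107/3 (p = 4*(-26/3) - 1 = -104/3 - 1 = -107/3 ≈ -35.667)
p*(-118/(-18) + q/I(-4)) = -107*(-118/(-18) - 191/(-4))/3 = -107*(-118*(-1/18) - 191*(-¼))/3 = -107*(59/9 + 191/4)/3 = -107/3*1955/36 = -209185/108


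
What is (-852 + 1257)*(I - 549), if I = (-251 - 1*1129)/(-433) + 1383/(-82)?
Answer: -8091281565/35506 ≈ -2.2789e+5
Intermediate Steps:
I = -485679/35506 (I = (-251 - 1129)*(-1/433) + 1383*(-1/82) = -1380*(-1/433) - 1383/82 = 1380/433 - 1383/82 = -485679/35506 ≈ -13.679)
(-852 + 1257)*(I - 549) = (-852 + 1257)*(-485679/35506 - 549) = 405*(-19978473/35506) = -8091281565/35506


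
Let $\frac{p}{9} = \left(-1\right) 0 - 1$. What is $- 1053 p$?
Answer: $9477$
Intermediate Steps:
$p = -9$ ($p = 9 \left(\left(-1\right) 0 - 1\right) = 9 \left(0 - 1\right) = 9 \left(-1\right) = -9$)
$- 1053 p = \left(-1053\right) \left(-9\right) = 9477$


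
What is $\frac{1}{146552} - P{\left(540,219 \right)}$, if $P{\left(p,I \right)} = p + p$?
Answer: $- \frac{158276159}{146552} \approx -1080.0$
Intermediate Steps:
$P{\left(p,I \right)} = 2 p$
$\frac{1}{146552} - P{\left(540,219 \right)} = \frac{1}{146552} - 2 \cdot 540 = \frac{1}{146552} - 1080 = - \frac{158276159}{146552}$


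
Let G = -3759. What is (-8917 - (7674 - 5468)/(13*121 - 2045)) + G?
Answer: -2990433/236 ≈ -12671.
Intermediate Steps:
(-8917 - (7674 - 5468)/(13*121 - 2045)) + G = (-8917 - (7674 - 5468)/(13*121 - 2045)) - 3759 = (-8917 - 2206/(1573 - 2045)) - 3759 = (-8917 - 2206/(-472)) - 3759 = (-8917 - 2206*(-1)/472) - 3759 = (-8917 - 1*(-1103/236)) - 3759 = (-8917 + 1103/236) - 3759 = -2103309/236 - 3759 = -2990433/236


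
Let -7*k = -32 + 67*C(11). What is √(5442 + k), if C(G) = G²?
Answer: √210133/7 ≈ 65.486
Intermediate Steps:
k = -8075/7 (k = -(-32 + 67*11²)/7 = -(-32 + 67*121)/7 = -(-32 + 8107)/7 = -⅐*8075 = -8075/7 ≈ -1153.6)
√(5442 + k) = √(5442 - 8075/7) = √(30019/7) = √210133/7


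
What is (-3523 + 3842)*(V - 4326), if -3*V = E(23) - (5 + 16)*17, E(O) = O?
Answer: -4033436/3 ≈ -1.3445e+6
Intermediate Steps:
V = 334/3 (V = -(23 - (5 + 16)*17)/3 = -(23 - 21*17)/3 = -(23 - 1*357)/3 = -(23 - 357)/3 = -⅓*(-334) = 334/3 ≈ 111.33)
(-3523 + 3842)*(V - 4326) = (-3523 + 3842)*(334/3 - 4326) = 319*(-12644/3) = -4033436/3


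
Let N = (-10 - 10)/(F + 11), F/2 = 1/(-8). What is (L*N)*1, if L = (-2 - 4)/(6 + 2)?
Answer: 60/43 ≈ 1.3953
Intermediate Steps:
F = -1/4 (F = 2/(-8) = 2*(-1/8) = -1/4 ≈ -0.25000)
N = -80/43 (N = (-10 - 10)/(-1/4 + 11) = -20/43/4 = -20*4/43 = -80/43 ≈ -1.8605)
L = -3/4 (L = -6/8 = -6*1/8 = -3/4 ≈ -0.75000)
(L*N)*1 = -3/4*(-80/43)*1 = (60/43)*1 = 60/43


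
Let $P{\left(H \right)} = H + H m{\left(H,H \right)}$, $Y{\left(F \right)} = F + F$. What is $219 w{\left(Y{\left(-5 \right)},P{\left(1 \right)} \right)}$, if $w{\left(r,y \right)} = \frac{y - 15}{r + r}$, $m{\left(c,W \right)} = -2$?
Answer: $\frac{876}{5} \approx 175.2$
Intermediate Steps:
$Y{\left(F \right)} = 2 F$
$P{\left(H \right)} = - H$ ($P{\left(H \right)} = H + H \left(-2\right) = H - 2 H = - H$)
$w{\left(r,y \right)} = \frac{-15 + y}{2 r}$
$219 w{\left(Y{\left(-5 \right)},P{\left(1 \right)} \right)} = 219 \frac{-15 - 1}{2 \cdot 2 \left(-5\right)} = 219 \frac{-15 - 1}{2 \left(-10\right)} = 219 \cdot \frac{1}{2} \left(- \frac{1}{10}\right) \left(-16\right) = 219 \cdot \frac{4}{5} = \frac{876}{5}$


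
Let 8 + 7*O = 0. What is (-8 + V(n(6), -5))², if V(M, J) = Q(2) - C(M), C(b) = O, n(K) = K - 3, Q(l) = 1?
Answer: 1681/49 ≈ 34.306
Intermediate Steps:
O = -8/7 (O = -8/7 + (⅐)*0 = -8/7 + 0 = -8/7 ≈ -1.1429)
n(K) = -3 + K
C(b) = -8/7
V(M, J) = 15/7 (V(M, J) = 1 - 1*(-8/7) = 1 + 8/7 = 15/7)
(-8 + V(n(6), -5))² = (-8 + 15/7)² = (-41/7)² = 1681/49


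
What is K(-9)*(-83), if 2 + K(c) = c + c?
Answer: 1660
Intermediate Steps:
K(c) = -2 + 2*c (K(c) = -2 + (c + c) = -2 + 2*c)
K(-9)*(-83) = (-2 + 2*(-9))*(-83) = (-2 - 18)*(-83) = -20*(-83) = 1660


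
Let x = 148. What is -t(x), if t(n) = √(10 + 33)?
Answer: -√43 ≈ -6.5574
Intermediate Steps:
t(n) = √43
-t(x) = -√43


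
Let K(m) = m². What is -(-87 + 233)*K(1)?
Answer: -146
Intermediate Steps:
-(-87 + 233)*K(1) = -(-87 + 233)*1² = -146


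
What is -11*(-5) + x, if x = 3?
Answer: 58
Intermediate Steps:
-11*(-5) + x = -11*(-5) + 3 = 55 + 3 = 58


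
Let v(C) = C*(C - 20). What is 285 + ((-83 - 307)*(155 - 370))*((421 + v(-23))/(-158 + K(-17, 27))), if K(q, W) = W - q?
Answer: -19699335/19 ≈ -1.0368e+6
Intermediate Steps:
v(C) = C*(-20 + C)
285 + ((-83 - 307)*(155 - 370))*((421 + v(-23))/(-158 + K(-17, 27))) = 285 + ((-83 - 307)*(155 - 370))*((421 - 23*(-20 - 23))/(-158 + (27 - 1*(-17)))) = 285 + (-390*(-215))*((421 - 23*(-43))/(-158 + (27 + 17))) = 285 + 83850*((421 + 989)/(-158 + 44)) = 285 + 83850*(1410/(-114)) = 285 + 83850*(1410*(-1/114)) = 285 + 83850*(-235/19) = 285 - 19704750/19 = -19699335/19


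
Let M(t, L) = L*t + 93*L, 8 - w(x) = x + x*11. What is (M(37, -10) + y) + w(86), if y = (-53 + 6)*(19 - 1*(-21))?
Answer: -4204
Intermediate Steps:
w(x) = 8 - 12*x (w(x) = 8 - (x + x*11) = 8 - (x + 11*x) = 8 - 12*x)
y = -1880 (y = -47*(19 + 21) = -47*40 = -1880)
M(t, L) = 93*L + L*t
(M(37, -10) + y) + w(86) = (-10*(93 + 37) - 1880) + (8 - 12*86) = (-10*130 - 1880) + (8 - 1032) = (-1300 - 1880) - 1024 = -3180 - 1024 = -4204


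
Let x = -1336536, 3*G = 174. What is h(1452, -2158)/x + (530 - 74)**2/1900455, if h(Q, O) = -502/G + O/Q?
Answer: 1950535358783273/17825906144589840 ≈ 0.10942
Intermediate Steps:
G = 58 (G = (1/3)*174 = 58)
h(Q, O) = -251/29 + O/Q (h(Q, O) = -502/58 + O/Q = -502*1/58 + O/Q = -251/29 + O/Q)
h(1452, -2158)/x + (530 - 74)**2/1900455 = (-251/29 - 2158/1452)/(-1336536) + (530 - 74)**2/1900455 = (-251/29 - 2158*1/1452)*(-1/1336536) + 456**2*(1/1900455) = (-251/29 - 1079/726)*(-1/1336536) + 207936*(1/1900455) = -213517/21054*(-1/1336536) + 69312/633485 = 213517/28139428944 + 69312/633485 = 1950535358783273/17825906144589840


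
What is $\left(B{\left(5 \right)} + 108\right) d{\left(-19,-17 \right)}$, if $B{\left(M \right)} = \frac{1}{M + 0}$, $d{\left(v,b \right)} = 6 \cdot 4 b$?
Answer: $- \frac{220728}{5} \approx -44146.0$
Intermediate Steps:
$d{\left(v,b \right)} = 24 b$
$B{\left(M \right)} = \frac{1}{M}$
$\left(B{\left(5 \right)} + 108\right) d{\left(-19,-17 \right)} = \left(\frac{1}{5} + 108\right) 24 \left(-17\right) = \left(\frac{1}{5} + 108\right) \left(-408\right) = \frac{541}{5} \left(-408\right) = - \frac{220728}{5}$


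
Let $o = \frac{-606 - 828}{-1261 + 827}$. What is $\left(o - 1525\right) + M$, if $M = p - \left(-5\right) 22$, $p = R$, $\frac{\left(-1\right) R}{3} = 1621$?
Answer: $- \frac{1361609}{217} \approx -6274.7$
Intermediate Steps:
$R = -4863$ ($R = \left(-3\right) 1621 = -4863$)
$o = \frac{717}{217}$ ($o = - \frac{1434}{-434} = \left(-1434\right) \left(- \frac{1}{434}\right) = \frac{717}{217} \approx 3.3041$)
$p = -4863$
$M = -4753$ ($M = -4863 - \left(-5\right) 22 = -4863 - -110 = -4863 + 110 = -4753$)
$\left(o - 1525\right) + M = \left(\frac{717}{217} - 1525\right) - 4753 = - \frac{330208}{217} - 4753 = - \frac{1361609}{217}$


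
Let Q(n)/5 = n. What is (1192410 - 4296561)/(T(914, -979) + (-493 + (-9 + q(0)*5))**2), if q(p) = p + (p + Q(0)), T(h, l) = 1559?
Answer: -1034717/84521 ≈ -12.242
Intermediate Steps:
Q(n) = 5*n
q(p) = 2*p (q(p) = p + (p + 5*0) = p + (p + 0) = p + p = 2*p)
(1192410 - 4296561)/(T(914, -979) + (-493 + (-9 + q(0)*5))**2) = (1192410 - 4296561)/(1559 + (-493 + (-9 + (2*0)*5))**2) = -3104151/(1559 + (-493 + (-9 + 0*5))**2) = -3104151/(1559 + (-493 + (-9 + 0))**2) = -3104151/(1559 + (-493 - 9)**2) = -3104151/(1559 + (-502)**2) = -3104151/(1559 + 252004) = -3104151/253563 = -3104151*1/253563 = -1034717/84521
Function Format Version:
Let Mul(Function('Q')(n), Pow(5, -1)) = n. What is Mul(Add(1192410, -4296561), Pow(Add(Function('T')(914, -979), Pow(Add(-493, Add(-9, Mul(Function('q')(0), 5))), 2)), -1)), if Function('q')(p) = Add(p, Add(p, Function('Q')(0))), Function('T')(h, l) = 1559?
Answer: Rational(-1034717, 84521) ≈ -12.242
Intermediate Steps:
Function('Q')(n) = Mul(5, n)
Function('q')(p) = Mul(2, p) (Function('q')(p) = Add(p, Add(p, Mul(5, 0))) = Add(p, Add(p, 0)) = Add(p, p) = Mul(2, p))
Mul(Add(1192410, -4296561), Pow(Add(Function('T')(914, -979), Pow(Add(-493, Add(-9, Mul(Function('q')(0), 5))), 2)), -1)) = Mul(Add(1192410, -4296561), Pow(Add(1559, Pow(Add(-493, Add(-9, Mul(Mul(2, 0), 5))), 2)), -1)) = Mul(-3104151, Pow(Add(1559, Pow(Add(-493, Add(-9, Mul(0, 5))), 2)), -1)) = Mul(-3104151, Pow(Add(1559, Pow(Add(-493, Add(-9, 0)), 2)), -1)) = Mul(-3104151, Pow(Add(1559, Pow(Add(-493, -9), 2)), -1)) = Mul(-3104151, Pow(Add(1559, Pow(-502, 2)), -1)) = Mul(-3104151, Pow(Add(1559, 252004), -1)) = Mul(-3104151, Pow(253563, -1)) = Mul(-3104151, Rational(1, 253563)) = Rational(-1034717, 84521)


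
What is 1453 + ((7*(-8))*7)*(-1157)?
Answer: 454997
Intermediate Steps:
1453 + ((7*(-8))*7)*(-1157) = 1453 - 56*7*(-1157) = 1453 - 392*(-1157) = 1453 + 453544 = 454997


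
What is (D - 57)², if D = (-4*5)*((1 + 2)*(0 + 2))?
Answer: 31329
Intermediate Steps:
D = -120 (D = -60*2 = -20*6 = -120)
(D - 57)² = (-120 - 57)² = (-177)² = 31329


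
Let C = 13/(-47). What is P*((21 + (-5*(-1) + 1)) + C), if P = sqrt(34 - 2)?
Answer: 5024*sqrt(2)/47 ≈ 151.17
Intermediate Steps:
C = -13/47 (C = 13*(-1/47) = -13/47 ≈ -0.27660)
P = 4*sqrt(2) (P = sqrt(32) = 4*sqrt(2) ≈ 5.6569)
P*((21 + (-5*(-1) + 1)) + C) = (4*sqrt(2))*((21 + (-5*(-1) + 1)) - 13/47) = (4*sqrt(2))*((21 + (5 + 1)) - 13/47) = (4*sqrt(2))*((21 + 6) - 13/47) = (4*sqrt(2))*(27 - 13/47) = (4*sqrt(2))*(1256/47) = 5024*sqrt(2)/47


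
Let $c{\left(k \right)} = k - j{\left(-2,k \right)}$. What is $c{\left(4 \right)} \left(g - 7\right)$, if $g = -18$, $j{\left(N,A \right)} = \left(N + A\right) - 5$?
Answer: $-175$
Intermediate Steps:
$j{\left(N,A \right)} = -5 + A + N$ ($j{\left(N,A \right)} = \left(A + N\right) - 5 = -5 + A + N$)
$c{\left(k \right)} = 7$ ($c{\left(k \right)} = k - \left(-5 + k - 2\right) = k - \left(-7 + k\right) = 7$)
$c{\left(4 \right)} \left(g - 7\right) = 7 \left(-18 - 7\right) = 7 \left(-25\right) = -175$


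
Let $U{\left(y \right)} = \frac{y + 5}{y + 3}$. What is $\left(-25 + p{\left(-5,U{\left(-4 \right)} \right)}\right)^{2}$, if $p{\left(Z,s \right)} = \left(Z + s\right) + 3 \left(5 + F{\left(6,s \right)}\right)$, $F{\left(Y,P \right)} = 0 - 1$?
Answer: $361$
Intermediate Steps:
$U{\left(y \right)} = \frac{5 + y}{3 + y}$
$F{\left(Y,P \right)} = -1$ ($F{\left(Y,P \right)} = 0 - 1 = -1$)
$p{\left(Z,s \right)} = 12 + Z + s$ ($p{\left(Z,s \right)} = \left(Z + s\right) + 3 \left(5 - 1\right) = \left(Z + s\right) + 3 \cdot 4 = \left(Z + s\right) + 12 = 12 + Z + s$)
$\left(-25 + p{\left(-5,U{\left(-4 \right)} \right)}\right)^{2} = \left(-25 + \left(12 - 5 + \frac{5 - 4}{3 - 4}\right)\right)^{2} = \left(-25 + \left(12 - 5 + \frac{1}{-1} \cdot 1\right)\right)^{2} = \left(-25 - -6\right)^{2} = \left(-25 + 6\right)^{2} = \left(-19\right)^{2} = 361$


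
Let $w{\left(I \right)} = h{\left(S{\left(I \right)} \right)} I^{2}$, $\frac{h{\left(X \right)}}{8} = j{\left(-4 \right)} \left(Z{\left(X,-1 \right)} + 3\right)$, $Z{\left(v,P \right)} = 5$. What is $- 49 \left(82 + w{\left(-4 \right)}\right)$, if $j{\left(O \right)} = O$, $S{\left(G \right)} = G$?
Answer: $196686$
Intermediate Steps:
$h{\left(X \right)} = -256$ ($h{\left(X \right)} = 8 \left(- 4 \left(5 + 3\right)\right) = 8 \left(\left(-4\right) 8\right) = 8 \left(-32\right) = -256$)
$w{\left(I \right)} = - 256 I^{2}$
$- 49 \left(82 + w{\left(-4 \right)}\right) = - 49 \left(82 - 256 \left(-4\right)^{2}\right) = - 49 \left(82 - 4096\right) = \left(-49\right) \left(-4014\right) = 196686$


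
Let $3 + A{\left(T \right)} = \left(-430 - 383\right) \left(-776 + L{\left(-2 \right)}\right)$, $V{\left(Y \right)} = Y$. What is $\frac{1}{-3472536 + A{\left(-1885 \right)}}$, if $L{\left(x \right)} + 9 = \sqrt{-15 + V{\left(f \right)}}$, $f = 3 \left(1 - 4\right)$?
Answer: $\frac{i}{6 \left(- 472389 i + 271 \sqrt{6}\right)} \approx -3.5282 \cdot 10^{-7} + 4.9578 \cdot 10^{-10} i$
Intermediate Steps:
$f = -9$ ($f = 3 \left(-3\right) = -9$)
$L{\left(x \right)} = -9 + 2 i \sqrt{6}$ ($L{\left(x \right)} = -9 + \sqrt{-15 - 9} = -9 + \sqrt{-24} = -9 + 2 i \sqrt{6}$)
$A{\left(T \right)} = 638202 - 1626 i \sqrt{6}$ ($A{\left(T \right)} = -3 + \left(-430 - 383\right) \left(-776 - \left(9 - 2 i \sqrt{6}\right)\right) = -3 - 813 \left(-785 + 2 i \sqrt{6}\right) = -3 + \left(638205 - 1626 i \sqrt{6}\right) = 638202 - 1626 i \sqrt{6}$)
$\frac{1}{-3472536 + A{\left(-1885 \right)}} = \frac{1}{-3472536 + \left(638202 - 1626 i \sqrt{6}\right)} = \frac{1}{-2834334 - 1626 i \sqrt{6}}$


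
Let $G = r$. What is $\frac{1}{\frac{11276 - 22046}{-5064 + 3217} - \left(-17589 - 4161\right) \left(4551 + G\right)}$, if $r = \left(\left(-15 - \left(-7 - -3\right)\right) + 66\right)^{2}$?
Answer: $\frac{1847}{304344976770} \approx 6.0688 \cdot 10^{-9}$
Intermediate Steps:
$r = 3025$ ($r = \left(\left(-15 - \left(-7 + 3\right)\right) + 66\right)^{2} = \left(\left(-15 - -4\right) + 66\right)^{2} = \left(\left(-15 + 4\right) + 66\right)^{2} = \left(-11 + 66\right)^{2} = 55^{2} = 3025$)
$G = 3025$
$\frac{1}{\frac{11276 - 22046}{-5064 + 3217} - \left(-17589 - 4161\right) \left(4551 + G\right)} = \frac{1}{\frac{11276 - 22046}{-5064 + 3217} - \left(-17589 - 4161\right) \left(4551 + 3025\right)} = \frac{1}{- \frac{10770}{-1847} - \left(-21750\right) 7576} = \frac{1}{\left(-10770\right) \left(- \frac{1}{1847}\right) - -164778000} = \frac{1}{\frac{10770}{1847} + 164778000} = \frac{1}{\frac{304344976770}{1847}} = \frac{1847}{304344976770}$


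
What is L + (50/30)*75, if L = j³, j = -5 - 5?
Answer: -875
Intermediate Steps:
j = -10
L = -1000 (L = (-10)³ = -1000)
L + (50/30)*75 = -1000 + (50/30)*75 = -1000 + (50*(1/30))*75 = -1000 + (5/3)*75 = -1000 + 125 = -875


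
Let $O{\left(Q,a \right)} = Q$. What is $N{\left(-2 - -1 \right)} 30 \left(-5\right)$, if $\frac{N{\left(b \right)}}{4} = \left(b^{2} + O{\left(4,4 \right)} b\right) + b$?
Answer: $2400$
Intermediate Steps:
$N{\left(b \right)} = 4 b^{2} + 20 b$ ($N{\left(b \right)} = 4 \left(\left(b^{2} + 4 b\right) + b\right) = 4 \left(b^{2} + 5 b\right) = 4 b^{2} + 20 b$)
$N{\left(-2 - -1 \right)} 30 \left(-5\right) = 4 \left(-2 - -1\right) \left(5 - 1\right) 30 \left(-5\right) = 4 \left(-2 + 1\right) \left(5 + \left(-2 + 1\right)\right) 30 \left(-5\right) = 4 \left(-1\right) \left(5 - 1\right) 30 \left(-5\right) = 4 \left(-1\right) 4 \cdot 30 \left(-5\right) = \left(-16\right) 30 \left(-5\right) = \left(-480\right) \left(-5\right) = 2400$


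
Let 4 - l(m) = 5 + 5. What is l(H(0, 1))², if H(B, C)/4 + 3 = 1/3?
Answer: 36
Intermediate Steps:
H(B, C) = -32/3 (H(B, C) = -12 + 4*(1/3) = -12 + 4*(1*(⅓)) = -12 + 4*(⅓) = -12 + 4/3 = -32/3)
l(m) = -6 (l(m) = 4 - (5 + 5) = 4 - 1*10 = 4 - 10 = -6)
l(H(0, 1))² = (-6)² = 36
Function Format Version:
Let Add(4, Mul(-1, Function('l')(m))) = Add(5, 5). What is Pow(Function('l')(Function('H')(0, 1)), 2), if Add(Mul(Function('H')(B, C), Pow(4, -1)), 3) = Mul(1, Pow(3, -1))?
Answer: 36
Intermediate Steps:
Function('H')(B, C) = Rational(-32, 3) (Function('H')(B, C) = Add(-12, Mul(4, Mul(1, Pow(3, -1)))) = Add(-12, Mul(4, Mul(1, Rational(1, 3)))) = Add(-12, Mul(4, Rational(1, 3))) = Add(-12, Rational(4, 3)) = Rational(-32, 3))
Function('l')(m) = -6 (Function('l')(m) = Add(4, Mul(-1, Add(5, 5))) = Add(4, Mul(-1, 10)) = Add(4, -10) = -6)
Pow(Function('l')(Function('H')(0, 1)), 2) = Pow(-6, 2) = 36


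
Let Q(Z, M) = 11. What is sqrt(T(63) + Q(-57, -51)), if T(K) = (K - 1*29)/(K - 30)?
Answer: sqrt(13101)/33 ≈ 3.4685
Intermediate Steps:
T(K) = (-29 + K)/(-30 + K) (T(K) = (K - 29)/(-30 + K) = (-29 + K)/(-30 + K))
sqrt(T(63) + Q(-57, -51)) = sqrt((-29 + 63)/(-30 + 63) + 11) = sqrt(34/33 + 11) = sqrt(397/33) = sqrt(13101)/33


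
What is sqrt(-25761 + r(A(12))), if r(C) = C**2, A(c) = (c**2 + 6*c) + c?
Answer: sqrt(26223) ≈ 161.94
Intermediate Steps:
A(c) = c**2 + 7*c
sqrt(-25761 + r(A(12))) = sqrt(-25761 + (12*(7 + 12))**2) = sqrt(-25761 + (12*19)**2) = sqrt(-25761 + 228**2) = sqrt(-25761 + 51984) = sqrt(26223)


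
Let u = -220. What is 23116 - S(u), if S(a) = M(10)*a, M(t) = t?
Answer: 25316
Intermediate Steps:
S(a) = 10*a
23116 - S(u) = 23116 - 10*(-220) = 23116 - 1*(-2200) = 23116 + 2200 = 25316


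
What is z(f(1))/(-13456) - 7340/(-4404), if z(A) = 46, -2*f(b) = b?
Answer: 33571/20184 ≈ 1.6632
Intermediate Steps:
f(b) = -b/2
z(f(1))/(-13456) - 7340/(-4404) = 46/(-13456) - 7340/(-4404) = 46*(-1/13456) - 7340*(-1/4404) = -23/6728 + 5/3 = 33571/20184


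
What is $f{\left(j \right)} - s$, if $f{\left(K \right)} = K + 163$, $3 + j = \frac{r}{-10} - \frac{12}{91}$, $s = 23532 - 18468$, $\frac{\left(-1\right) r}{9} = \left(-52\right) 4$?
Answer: $- \frac{2316556}{455} \approx -5091.3$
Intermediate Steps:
$r = 1872$ ($r = - 9 \left(\left(-52\right) 4\right) = \left(-9\right) \left(-208\right) = 1872$)
$s = 5064$ ($s = 23532 - 18468 = 5064$)
$j = - \frac{86601}{455}$ ($j = -3 + \left(\frac{1872}{-10} - \frac{12}{91}\right) = -3 + \left(1872 \left(- \frac{1}{10}\right) - \frac{12}{91}\right) = -3 - \frac{85236}{455} = - \frac{86601}{455} \approx -190.33$)
$f{\left(K \right)} = 163 + K$
$f{\left(j \right)} - s = \left(163 - \frac{86601}{455}\right) - 5064 = - \frac{12436}{455} - 5064 = - \frac{2316556}{455}$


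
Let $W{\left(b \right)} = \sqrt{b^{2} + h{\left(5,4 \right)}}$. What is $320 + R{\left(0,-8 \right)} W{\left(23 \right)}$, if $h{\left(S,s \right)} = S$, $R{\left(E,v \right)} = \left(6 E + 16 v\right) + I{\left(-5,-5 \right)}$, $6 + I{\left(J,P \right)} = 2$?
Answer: $320 - 132 \sqrt{534} \approx -2730.3$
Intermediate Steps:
$I{\left(J,P \right)} = -4$ ($I{\left(J,P \right)} = -6 + 2 = -4$)
$R{\left(E,v \right)} = -4 + 6 E + 16 v$ ($R{\left(E,v \right)} = \left(6 E + 16 v\right) - 4 = -4 + 6 E + 16 v$)
$W{\left(b \right)} = \sqrt{5 + b^{2}}$ ($W{\left(b \right)} = \sqrt{b^{2} + 5} = \sqrt{5 + b^{2}}$)
$320 + R{\left(0,-8 \right)} W{\left(23 \right)} = 320 + \left(-4 + 6 \cdot 0 + 16 \left(-8\right)\right) \sqrt{5 + 23^{2}} = 320 + \left(-4 + 0 - 128\right) \sqrt{5 + 529} = 320 - 132 \sqrt{534}$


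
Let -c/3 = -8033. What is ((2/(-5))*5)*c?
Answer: -48198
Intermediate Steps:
c = 24099 (c = -3*(-8033) = 24099)
((2/(-5))*5)*c = ((2/(-5))*5)*24099 = ((2*(-1/5))*5)*24099 = -2/5*5*24099 = -2*24099 = -48198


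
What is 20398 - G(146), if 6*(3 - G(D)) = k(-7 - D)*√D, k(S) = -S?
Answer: 20395 + 51*√146/2 ≈ 20703.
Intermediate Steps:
G(D) = 3 - √D*(7 + D)/6 (G(D) = 3 - (-(-7 - D))*√D/6 = 3 - (7 + D)*√D/6 = 3 - √D*(7 + D)/6)
20398 - G(146) = 20398 - (3 - √146*(7 + 146)/6) = 20398 - (3 - ⅙*√146*153) = 20398 - (3 - 51*√146/2) = 20398 + (-3 + 51*√146/2) = 20395 + 51*√146/2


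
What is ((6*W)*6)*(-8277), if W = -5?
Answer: 1489860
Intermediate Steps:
((6*W)*6)*(-8277) = ((6*(-5))*6)*(-8277) = -30*6*(-8277) = -180*(-8277) = 1489860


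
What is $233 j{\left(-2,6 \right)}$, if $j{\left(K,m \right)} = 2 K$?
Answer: $-932$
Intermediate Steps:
$233 j{\left(-2,6 \right)} = 233 \cdot 2 \left(-2\right) = 233 \left(-4\right) = -932$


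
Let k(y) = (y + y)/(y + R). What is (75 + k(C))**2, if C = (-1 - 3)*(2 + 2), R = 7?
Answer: 499849/81 ≈ 6171.0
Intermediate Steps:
C = -16 (C = -4*4 = -16)
k(y) = 2*y/(7 + y) (k(y) = (y + y)/(y + 7) = (2*y)/(7 + y) = 2*y/(7 + y))
(75 + k(C))**2 = (75 + 2*(-16)/(7 - 16))**2 = (75 + 2*(-16)/(-9))**2 = (75 + 2*(-16)*(-1/9))**2 = (75 + 32/9)**2 = (707/9)**2 = 499849/81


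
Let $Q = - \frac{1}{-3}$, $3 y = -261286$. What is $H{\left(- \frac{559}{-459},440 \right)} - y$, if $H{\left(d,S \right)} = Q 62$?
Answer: $87116$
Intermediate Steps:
$y = - \frac{261286}{3}$ ($y = \frac{1}{3} \left(-261286\right) = - \frac{261286}{3} \approx -87095.0$)
$Q = \frac{1}{3}$ ($Q = \left(-1\right) \left(- \frac{1}{3}\right) = \frac{1}{3} \approx 0.33333$)
$H{\left(d,S \right)} = \frac{62}{3}$ ($H{\left(d,S \right)} = \frac{1}{3} \cdot 62 = \frac{62}{3}$)
$H{\left(- \frac{559}{-459},440 \right)} - y = \frac{62}{3} - - \frac{261286}{3} = \frac{62}{3} + \frac{261286}{3} = 87116$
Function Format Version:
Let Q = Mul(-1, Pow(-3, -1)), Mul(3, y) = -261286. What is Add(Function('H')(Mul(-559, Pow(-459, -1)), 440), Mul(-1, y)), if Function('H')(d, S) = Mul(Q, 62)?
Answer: 87116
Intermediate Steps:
y = Rational(-261286, 3) (y = Mul(Rational(1, 3), -261286) = Rational(-261286, 3) ≈ -87095.)
Q = Rational(1, 3) (Q = Mul(-1, Rational(-1, 3)) = Rational(1, 3) ≈ 0.33333)
Function('H')(d, S) = Rational(62, 3) (Function('H')(d, S) = Mul(Rational(1, 3), 62) = Rational(62, 3))
Add(Function('H')(Mul(-559, Pow(-459, -1)), 440), Mul(-1, y)) = Add(Rational(62, 3), Mul(-1, Rational(-261286, 3))) = Add(Rational(62, 3), Rational(261286, 3)) = 87116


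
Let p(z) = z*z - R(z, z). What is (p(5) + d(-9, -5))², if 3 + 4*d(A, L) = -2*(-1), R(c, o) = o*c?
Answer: 1/16 ≈ 0.062500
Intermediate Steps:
R(c, o) = c*o
d(A, L) = -¼ (d(A, L) = -¾ + (-2*(-1))/4 = -¾ + (¼)*2 = -¾ + ½ = -¼)
p(z) = 0 (p(z) = z*z - z*z = z² - z² = 0)
(p(5) + d(-9, -5))² = (0 - ¼)² = (-¼)² = 1/16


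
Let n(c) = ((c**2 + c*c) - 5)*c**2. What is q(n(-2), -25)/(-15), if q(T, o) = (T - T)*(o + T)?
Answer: 0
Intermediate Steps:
n(c) = c**2*(-5 + 2*c**2) (n(c) = ((c**2 + c**2) - 5)*c**2 = (2*c**2 - 5)*c**2 = (-5 + 2*c**2)*c**2 = c**2*(-5 + 2*c**2))
q(T, o) = 0 (q(T, o) = 0*(T + o) = 0)
q(n(-2), -25)/(-15) = 0/(-15) = 0*(-1/15) = 0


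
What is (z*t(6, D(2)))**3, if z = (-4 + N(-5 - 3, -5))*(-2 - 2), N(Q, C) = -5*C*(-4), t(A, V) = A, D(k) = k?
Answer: 15550119936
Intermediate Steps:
N(Q, C) = 20*C
z = 416 (z = (-4 + 20*(-5))*(-2 - 2) = (-4 - 100)*(-4) = -104*(-4) = 416)
(z*t(6, D(2)))**3 = (416*6)**3 = 2496**3 = 15550119936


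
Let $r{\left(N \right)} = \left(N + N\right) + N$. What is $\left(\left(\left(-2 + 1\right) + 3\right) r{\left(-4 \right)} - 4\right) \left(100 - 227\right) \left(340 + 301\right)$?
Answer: $2279396$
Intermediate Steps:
$r{\left(N \right)} = 3 N$ ($r{\left(N \right)} = 2 N + N = 3 N$)
$\left(\left(\left(-2 + 1\right) + 3\right) r{\left(-4 \right)} - 4\right) \left(100 - 227\right) \left(340 + 301\right) = \left(\left(\left(-2 + 1\right) + 3\right) 3 \left(-4\right) - 4\right) \left(100 - 227\right) \left(340 + 301\right) = \left(\left(-1 + 3\right) \left(-12\right) - 4\right) \left(\left(-127\right) 641\right) = \left(2 \left(-12\right) - 4\right) \left(-81407\right) = \left(-24 - 4\right) \left(-81407\right) = \left(-28\right) \left(-81407\right) = 2279396$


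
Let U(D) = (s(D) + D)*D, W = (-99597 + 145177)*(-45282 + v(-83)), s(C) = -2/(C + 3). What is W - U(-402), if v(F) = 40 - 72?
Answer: -274721305024/133 ≈ -2.0656e+9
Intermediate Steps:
v(F) = -32
s(C) = -2/(3 + C)
W = -2065412120 (W = (-99597 + 145177)*(-45282 - 32) = 45580*(-45314) = -2065412120)
U(D) = D*(D - 2/(3 + D)) (U(D) = (-2/(3 + D) + D)*D = (D - 2/(3 + D))*D = D*(D - 2/(3 + D)))
W - U(-402) = -2065412120 - (-402)*(-2 - 402*(3 - 402))/(3 - 402) = -2065412120 - (-402)*(-2 - 402*(-399))/(-399) = -2065412120 - (-402)*(-1)*(-2 + 160398)/399 = -2065412120 - (-402)*(-1)*160396/399 = -2065412120 - 1*21493064/133 = -2065412120 - 21493064/133 = -274721305024/133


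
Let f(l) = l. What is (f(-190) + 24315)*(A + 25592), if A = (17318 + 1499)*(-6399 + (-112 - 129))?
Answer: -3013677823000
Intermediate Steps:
A = -124944880 (A = 18817*(-6399 - 241) = 18817*(-6640) = -124944880)
(f(-190) + 24315)*(A + 25592) = (-190 + 24315)*(-124944880 + 25592) = 24125*(-124919288) = -3013677823000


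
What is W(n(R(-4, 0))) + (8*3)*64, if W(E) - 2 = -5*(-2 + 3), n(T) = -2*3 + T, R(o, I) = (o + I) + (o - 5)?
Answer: 1533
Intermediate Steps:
R(o, I) = -5 + I + 2*o (R(o, I) = (I + o) + (-5 + o) = -5 + I + 2*o)
n(T) = -6 + T
W(E) = -3 (W(E) = 2 - 5*(-2 + 3) = 2 - 5*1 = 2 - 5 = -3)
W(n(R(-4, 0))) + (8*3)*64 = -3 + (8*3)*64 = -3 + 24*64 = -3 + 1536 = 1533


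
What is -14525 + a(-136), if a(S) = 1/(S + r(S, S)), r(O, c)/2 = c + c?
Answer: -9877001/680 ≈ -14525.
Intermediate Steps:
r(O, c) = 4*c (r(O, c) = 2*(c + c) = 2*(2*c) = 4*c)
a(S) = 1/(5*S) (a(S) = 1/(S + 4*S) = 1/(5*S))
-14525 + a(-136) = -14525 + (⅕)/(-136) = -14525 + (⅕)*(-1/136) = -14525 - 1/680 = -9877001/680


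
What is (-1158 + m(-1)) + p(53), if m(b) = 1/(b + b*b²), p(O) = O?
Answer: -2211/2 ≈ -1105.5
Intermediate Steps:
m(b) = 1/(b + b³)
(-1158 + m(-1)) + p(53) = (-1158 + 1/(-1 + (-1)³)) + 53 = (-1158 + 1/(-1 - 1)) + 53 = (-1158 + 1/(-2)) + 53 = (-1158 - ½) + 53 = -2317/2 + 53 = -2211/2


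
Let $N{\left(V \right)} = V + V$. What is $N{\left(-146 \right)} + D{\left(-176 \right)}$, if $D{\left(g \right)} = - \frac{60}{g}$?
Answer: $- \frac{12833}{44} \approx -291.66$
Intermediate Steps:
$N{\left(V \right)} = 2 V$
$N{\left(-146 \right)} + D{\left(-176 \right)} = 2 \left(-146\right) - \frac{60}{-176} = -292 - - \frac{15}{44} = -292 + \frac{15}{44} = - \frac{12833}{44}$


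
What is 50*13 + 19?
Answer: 669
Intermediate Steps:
50*13 + 19 = 650 + 19 = 669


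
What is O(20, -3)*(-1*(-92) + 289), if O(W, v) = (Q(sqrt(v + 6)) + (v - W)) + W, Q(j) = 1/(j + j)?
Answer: -1143 + 127*sqrt(3)/2 ≈ -1033.0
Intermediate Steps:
Q(j) = 1/(2*j)
O(W, v) = v + 1/(2*sqrt(6 + v)) (O(W, v) = (1/(2*(sqrt(v + 6))) + (v - W)) + W = (1/(2*(sqrt(6 + v))) + (v - W)) + W = (1/(2*sqrt(6 + v)) + (v - W)) + W = (v + 1/(2*sqrt(6 + v)) - W) + W = v + 1/(2*sqrt(6 + v)))
O(20, -3)*(-1*(-92) + 289) = (-3 + 1/(2*sqrt(6 - 3)))*(-1*(-92) + 289) = (-3 + 1/(2*sqrt(3)))*(92 + 289) = (-3 + (sqrt(3)/3)/2)*381 = (-3 + sqrt(3)/6)*381 = -1143 + 127*sqrt(3)/2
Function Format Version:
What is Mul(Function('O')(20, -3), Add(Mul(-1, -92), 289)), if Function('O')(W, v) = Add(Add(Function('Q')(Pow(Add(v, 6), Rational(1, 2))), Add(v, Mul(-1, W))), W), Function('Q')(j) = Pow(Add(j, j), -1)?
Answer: Add(-1143, Mul(Rational(127, 2), Pow(3, Rational(1, 2)))) ≈ -1033.0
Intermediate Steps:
Function('Q')(j) = Mul(Rational(1, 2), Pow(j, -1)) (Function('Q')(j) = Pow(Mul(2, j), -1) = Mul(Rational(1, 2), Pow(j, -1)))
Function('O')(W, v) = Add(v, Mul(Rational(1, 2), Pow(Add(6, v), Rational(-1, 2)))) (Function('O')(W, v) = Add(Add(Mul(Rational(1, 2), Pow(Pow(Add(v, 6), Rational(1, 2)), -1)), Add(v, Mul(-1, W))), W) = Add(Add(Mul(Rational(1, 2), Pow(Pow(Add(6, v), Rational(1, 2)), -1)), Add(v, Mul(-1, W))), W) = Add(Add(Mul(Rational(1, 2), Pow(Add(6, v), Rational(-1, 2))), Add(v, Mul(-1, W))), W) = Add(Add(v, Mul(Rational(1, 2), Pow(Add(6, v), Rational(-1, 2))), Mul(-1, W)), W) = Add(v, Mul(Rational(1, 2), Pow(Add(6, v), Rational(-1, 2)))))
Mul(Function('O')(20, -3), Add(Mul(-1, -92), 289)) = Mul(Add(-3, Mul(Rational(1, 2), Pow(Add(6, -3), Rational(-1, 2)))), Add(Mul(-1, -92), 289)) = Mul(Add(-3, Mul(Rational(1, 2), Pow(3, Rational(-1, 2)))), Add(92, 289)) = Mul(Add(-3, Mul(Rational(1, 2), Mul(Rational(1, 3), Pow(3, Rational(1, 2))))), 381) = Mul(Add(-3, Mul(Rational(1, 6), Pow(3, Rational(1, 2)))), 381) = Add(-1143, Mul(Rational(127, 2), Pow(3, Rational(1, 2))))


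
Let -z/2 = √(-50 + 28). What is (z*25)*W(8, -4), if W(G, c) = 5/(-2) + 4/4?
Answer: 75*I*√22 ≈ 351.78*I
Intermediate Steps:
W(G, c) = -3/2 (W(G, c) = 5*(-½) + 4*(¼) = -5/2 + 1 = -3/2)
z = -2*I*√22 (z = -2*√(-50 + 28) = -2*I*√22 ≈ -9.3808*I)
(z*25)*W(8, -4) = (-2*I*√22*25)*(-3/2) = -50*I*√22*(-3/2) = 75*I*√22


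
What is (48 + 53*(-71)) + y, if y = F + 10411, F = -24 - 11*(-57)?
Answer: 7299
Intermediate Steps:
F = 603 (F = -24 + 627 = 603)
y = 11014 (y = 603 + 10411 = 11014)
(48 + 53*(-71)) + y = (48 + 53*(-71)) + 11014 = (48 - 3763) + 11014 = -3715 + 11014 = 7299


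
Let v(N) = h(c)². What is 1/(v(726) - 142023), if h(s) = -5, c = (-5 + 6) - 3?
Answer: -1/141998 ≈ -7.0424e-6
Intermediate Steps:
c = -2 (c = 1 - 3 = -2)
v(N) = 25 (v(N) = (-5)² = 25)
1/(v(726) - 142023) = 1/(25 - 142023) = 1/(-141998) = -1/141998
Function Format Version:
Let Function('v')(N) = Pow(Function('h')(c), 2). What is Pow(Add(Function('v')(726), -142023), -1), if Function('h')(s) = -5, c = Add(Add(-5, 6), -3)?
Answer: Rational(-1, 141998) ≈ -7.0424e-6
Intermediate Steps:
c = -2 (c = Add(1, -3) = -2)
Function('v')(N) = 25 (Function('v')(N) = Pow(-5, 2) = 25)
Pow(Add(Function('v')(726), -142023), -1) = Pow(Add(25, -142023), -1) = Pow(-141998, -1) = Rational(-1, 141998)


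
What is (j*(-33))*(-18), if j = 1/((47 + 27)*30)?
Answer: 99/370 ≈ 0.26757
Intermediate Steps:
j = 1/2220 (j = (1/30)/74 = (1/74)*(1/30) = 1/2220 ≈ 0.00045045)
(j*(-33))*(-18) = ((1/2220)*(-33))*(-18) = -11/740*(-18) = 99/370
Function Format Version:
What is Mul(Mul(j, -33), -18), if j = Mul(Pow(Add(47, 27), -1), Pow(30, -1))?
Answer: Rational(99, 370) ≈ 0.26757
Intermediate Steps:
j = Rational(1, 2220) (j = Mul(Pow(74, -1), Rational(1, 30)) = Mul(Rational(1, 74), Rational(1, 30)) = Rational(1, 2220) ≈ 0.00045045)
Mul(Mul(j, -33), -18) = Mul(Mul(Rational(1, 2220), -33), -18) = Mul(Rational(-11, 740), -18) = Rational(99, 370)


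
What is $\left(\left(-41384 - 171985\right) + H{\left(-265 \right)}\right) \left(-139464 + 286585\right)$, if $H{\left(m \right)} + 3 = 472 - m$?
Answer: $-31283073835$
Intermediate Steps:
$H{\left(m \right)} = 469 - m$ ($H{\left(m \right)} = -3 - \left(-472 + m\right) = 469 - m$)
$\left(\left(-41384 - 171985\right) + H{\left(-265 \right)}\right) \left(-139464 + 286585\right) = \left(\left(-41384 - 171985\right) + \left(469 - -265\right)\right) \left(-139464 + 286585\right) = \left(\left(-41384 - 171985\right) + \left(469 + 265\right)\right) 147121 = \left(-213369 + 734\right) 147121 = \left(-212635\right) 147121 = -31283073835$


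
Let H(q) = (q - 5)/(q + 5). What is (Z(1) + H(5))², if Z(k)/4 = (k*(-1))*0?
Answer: 0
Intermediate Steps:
Z(k) = 0 (Z(k) = 4*((k*(-1))*0) = 4*(-k*0) = 4*0 = 0)
H(q) = (-5 + q)/(5 + q)
(Z(1) + H(5))² = (0 + (-5 + 5)/(5 + 5))² = (0 + 0/10)² = (0 + (⅒)*0)² = (0 + 0)² = 0² = 0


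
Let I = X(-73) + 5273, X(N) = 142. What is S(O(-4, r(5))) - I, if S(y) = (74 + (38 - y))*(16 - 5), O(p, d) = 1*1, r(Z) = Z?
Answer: -4194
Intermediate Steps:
O(p, d) = 1
I = 5415 (I = 142 + 5273 = 5415)
S(y) = 1232 - 11*y (S(y) = (112 - y)*11 = 1232 - 11*y)
S(O(-4, r(5))) - I = (1232 - 11*1) - 1*5415 = (1232 - 11) - 5415 = 1221 - 5415 = -4194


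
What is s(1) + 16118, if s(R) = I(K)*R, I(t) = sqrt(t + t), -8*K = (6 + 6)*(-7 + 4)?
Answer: 16121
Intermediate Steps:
K = 9/2 (K = -(6 + 6)*(-7 + 4)/8 = -3*(-3)/2 = -1/8*(-36) = 9/2 ≈ 4.5000)
I(t) = sqrt(2)*sqrt(t) (I(t) = sqrt(2*t) = sqrt(2)*sqrt(t))
s(R) = 3*R (s(R) = (sqrt(2)*sqrt(9/2))*R = (sqrt(2)*(3*sqrt(2)/2))*R = 3*R)
s(1) + 16118 = 3*1 + 16118 = 3 + 16118 = 16121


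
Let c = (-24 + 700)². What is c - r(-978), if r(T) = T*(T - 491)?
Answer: -979706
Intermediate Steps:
c = 456976 (c = 676² = 456976)
r(T) = T*(-491 + T)
c - r(-978) = 456976 - (-978)*(-491 - 978) = 456976 - (-978)*(-1469) = 456976 - 1*1436682 = 456976 - 1436682 = -979706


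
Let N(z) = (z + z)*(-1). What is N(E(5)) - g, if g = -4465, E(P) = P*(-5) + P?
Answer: 4505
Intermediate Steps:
E(P) = -4*P (E(P) = -5*P + P = -4*P)
N(z) = -2*z (N(z) = (2*z)*(-1) = -2*z)
N(E(5)) - g = -(-8)*5 - 1*(-4465) = -2*(-20) + 4465 = 40 + 4465 = 4505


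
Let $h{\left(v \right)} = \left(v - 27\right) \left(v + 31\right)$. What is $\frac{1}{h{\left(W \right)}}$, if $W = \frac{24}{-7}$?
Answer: $- \frac{49}{41109} \approx -0.001192$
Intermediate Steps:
$W = - \frac{24}{7}$ ($W = 24 \left(- \frac{1}{7}\right) = - \frac{24}{7} \approx -3.4286$)
$h{\left(v \right)} = \left(-27 + v\right) \left(31 + v\right)$
$\frac{1}{h{\left(W \right)}} = \frac{1}{-837 + \left(- \frac{24}{7}\right)^{2} + 4 \left(- \frac{24}{7}\right)} = \frac{1}{-837 + \frac{576}{49} - \frac{96}{7}} = \frac{1}{- \frac{41109}{49}} = - \frac{49}{41109}$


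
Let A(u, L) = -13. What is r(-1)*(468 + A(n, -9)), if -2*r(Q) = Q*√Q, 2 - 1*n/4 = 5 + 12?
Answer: 455*I/2 ≈ 227.5*I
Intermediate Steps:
n = -60 (n = 8 - 4*(5 + 12) = 8 - 4*17 = 8 - 68 = -60)
r(Q) = -Q^(3/2)/2 (r(Q) = -Q*√Q/2 = -Q^(3/2)/2)
r(-1)*(468 + A(n, -9)) = (-(-1)*I/2)*(468 - 13) = -(-1)*I/2*455 = (I/2)*455 = 455*I/2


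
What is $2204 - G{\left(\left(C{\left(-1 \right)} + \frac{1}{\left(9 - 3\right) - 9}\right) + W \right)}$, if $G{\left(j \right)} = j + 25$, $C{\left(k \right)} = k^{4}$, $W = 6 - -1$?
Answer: $\frac{6514}{3} \approx 2171.3$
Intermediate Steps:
$W = 7$ ($W = 6 + 1 = 7$)
$G{\left(j \right)} = 25 + j$
$2204 - G{\left(\left(C{\left(-1 \right)} + \frac{1}{\left(9 - 3\right) - 9}\right) + W \right)} = 2204 - \left(25 + \left(\left(\left(-1\right)^{4} + \frac{1}{\left(9 - 3\right) - 9}\right) + 7\right)\right) = 2204 - \left(25 + \left(\left(1 + \frac{1}{6 - 9}\right) + 7\right)\right) = 2204 - \left(25 + \left(\left(1 + \frac{1}{-3}\right) + 7\right)\right) = 2204 - \left(25 + \left(\left(1 - \frac{1}{3}\right) + 7\right)\right) = 2204 - \left(25 + \left(\frac{2}{3} + 7\right)\right) = 2204 - \left(25 + \frac{23}{3}\right) = 2204 - \frac{98}{3} = \frac{6514}{3}$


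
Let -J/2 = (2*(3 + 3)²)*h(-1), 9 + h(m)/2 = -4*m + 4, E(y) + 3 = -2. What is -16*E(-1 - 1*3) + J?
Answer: 368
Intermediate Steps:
E(y) = -5 (E(y) = -3 - 2 = -5)
h(m) = -10 - 8*m (h(m) = -18 + 2*(-4*m + 4) = -18 + 2*(4 - 4*m) = -18 + (8 - 8*m) = -10 - 8*m)
J = 288 (J = -2*2*(3 + 3)²*(-10 - 8*(-1)) = -2*2*6²*(-10 + 8) = -2*2*36*(-2) = -144*(-2) = -2*(-144) = 288)
-16*E(-1 - 1*3) + J = -16*(-5) + 288 = 80 + 288 = 368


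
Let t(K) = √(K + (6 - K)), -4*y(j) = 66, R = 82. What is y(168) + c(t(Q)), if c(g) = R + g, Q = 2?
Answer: 131/2 + √6 ≈ 67.949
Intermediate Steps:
y(j) = -33/2 (y(j) = -¼*66 = -33/2)
t(K) = √6
c(g) = 82 + g
y(168) + c(t(Q)) = -33/2 + (82 + √6) = 131/2 + √6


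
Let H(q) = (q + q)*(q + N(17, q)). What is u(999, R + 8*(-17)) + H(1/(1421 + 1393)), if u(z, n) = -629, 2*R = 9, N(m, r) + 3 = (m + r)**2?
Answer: -7005716398841/11141464572 ≈ -628.80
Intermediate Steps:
N(m, r) = -3 + (m + r)**2
R = 9/2 (R = (1/2)*9 = 9/2 ≈ 4.5000)
H(q) = 2*q*(-3 + q + (17 + q)**2) (H(q) = (q + q)*(q + (-3 + (17 + q)**2)) = (2*q)*(-3 + q + (17 + q)**2) = 2*q*(-3 + q + (17 + q)**2))
u(999, R + 8*(-17)) + H(1/(1421 + 1393)) = -629 + 2*(-3 + 1/(1421 + 1393) + (17 + 1/(1421 + 1393))**2)/(1421 + 1393) = -629 + 2*(-3 + 1/2814 + (17 + 1/2814)**2)/2814 = -629 + 2*(1/2814)*(-3 + 1/2814 + (17 + 1/2814)**2) = -629 + 2*(1/2814)*(-3 + 1/2814 + (47839/2814)**2) = -629 + 2*(1/2814)*(-3 + 1/2814 + 2288569921/7918596) = -629 + 2*(1/2814)*(2264816947/7918596) = -629 + 2264816947/11141464572 = -7005716398841/11141464572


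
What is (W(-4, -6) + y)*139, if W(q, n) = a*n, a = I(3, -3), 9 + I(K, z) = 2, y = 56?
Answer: 13622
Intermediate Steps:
I(K, z) = -7 (I(K, z) = -9 + 2 = -7)
a = -7
W(q, n) = -7*n
(W(-4, -6) + y)*139 = (-7*(-6) + 56)*139 = (42 + 56)*139 = 98*139 = 13622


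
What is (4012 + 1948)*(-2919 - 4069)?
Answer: -41648480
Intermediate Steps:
(4012 + 1948)*(-2919 - 4069) = 5960*(-6988) = -41648480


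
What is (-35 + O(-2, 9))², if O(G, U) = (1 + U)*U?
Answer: 3025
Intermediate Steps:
O(G, U) = U*(1 + U)
(-35 + O(-2, 9))² = (-35 + 9*(1 + 9))² = (-35 + 9*10)² = (-35 + 90)² = 55² = 3025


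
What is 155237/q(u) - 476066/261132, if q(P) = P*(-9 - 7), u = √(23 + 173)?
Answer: -10160996767/14623392 ≈ -694.85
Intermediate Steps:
u = 14 (u = √196 = 14)
q(P) = -16*P (q(P) = P*(-16) = -16*P)
155237/q(u) - 476066/261132 = 155237/((-16*14)) - 476066/261132 = 155237/(-224) - 476066*1/261132 = 155237*(-1/224) - 238033/130566 = -155237/224 - 238033/130566 = -10160996767/14623392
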